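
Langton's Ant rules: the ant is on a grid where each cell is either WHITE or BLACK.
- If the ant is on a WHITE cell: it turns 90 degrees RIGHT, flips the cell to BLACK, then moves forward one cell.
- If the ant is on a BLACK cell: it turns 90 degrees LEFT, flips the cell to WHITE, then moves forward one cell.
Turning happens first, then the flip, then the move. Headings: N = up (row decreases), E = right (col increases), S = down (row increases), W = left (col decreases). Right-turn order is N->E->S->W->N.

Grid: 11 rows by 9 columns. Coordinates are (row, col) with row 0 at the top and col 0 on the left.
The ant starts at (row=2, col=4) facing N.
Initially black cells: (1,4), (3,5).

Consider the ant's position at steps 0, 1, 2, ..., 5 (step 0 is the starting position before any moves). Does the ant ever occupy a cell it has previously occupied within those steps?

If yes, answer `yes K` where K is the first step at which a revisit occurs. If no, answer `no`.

Answer: no

Derivation:
Step 1: on WHITE (2,4): turn R to E, flip to black, move to (2,5). |black|=3 — new cell
Step 2: on WHITE (2,5): turn R to S, flip to black, move to (3,5). |black|=4 — new cell
Step 3: on BLACK (3,5): turn L to E, flip to white, move to (3,6). |black|=3 — new cell
Step 4: on WHITE (3,6): turn R to S, flip to black, move to (4,6). |black|=4 — new cell
Step 5: on WHITE (4,6): turn R to W, flip to black, move to (4,5). |black|=5 — new cell
No revisit within 5 steps.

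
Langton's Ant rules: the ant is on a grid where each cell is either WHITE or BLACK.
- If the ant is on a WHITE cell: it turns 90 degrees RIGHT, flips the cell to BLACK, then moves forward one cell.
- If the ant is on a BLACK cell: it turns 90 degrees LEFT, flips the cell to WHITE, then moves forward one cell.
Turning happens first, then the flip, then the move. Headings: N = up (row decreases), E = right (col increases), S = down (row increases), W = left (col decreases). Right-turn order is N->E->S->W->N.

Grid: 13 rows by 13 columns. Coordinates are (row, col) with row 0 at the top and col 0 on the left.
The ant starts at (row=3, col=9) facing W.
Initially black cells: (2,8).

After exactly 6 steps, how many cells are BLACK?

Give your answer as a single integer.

Answer: 5

Derivation:
Step 1: on WHITE (3,9): turn R to N, flip to black, move to (2,9). |black|=2
Step 2: on WHITE (2,9): turn R to E, flip to black, move to (2,10). |black|=3
Step 3: on WHITE (2,10): turn R to S, flip to black, move to (3,10). |black|=4
Step 4: on WHITE (3,10): turn R to W, flip to black, move to (3,9). |black|=5
Step 5: on BLACK (3,9): turn L to S, flip to white, move to (4,9). |black|=4
Step 6: on WHITE (4,9): turn R to W, flip to black, move to (4,8). |black|=5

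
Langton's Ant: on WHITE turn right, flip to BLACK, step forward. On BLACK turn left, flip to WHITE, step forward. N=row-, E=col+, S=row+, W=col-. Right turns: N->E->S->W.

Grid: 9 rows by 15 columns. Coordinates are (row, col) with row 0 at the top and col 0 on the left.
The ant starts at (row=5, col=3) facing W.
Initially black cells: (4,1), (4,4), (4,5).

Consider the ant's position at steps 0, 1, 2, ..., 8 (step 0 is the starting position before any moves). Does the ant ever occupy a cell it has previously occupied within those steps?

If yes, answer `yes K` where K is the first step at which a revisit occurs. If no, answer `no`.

Answer: no

Derivation:
Step 1: on WHITE (5,3): turn R to N, flip to black, move to (4,3). |black|=4 — new cell
Step 2: on WHITE (4,3): turn R to E, flip to black, move to (4,4). |black|=5 — new cell
Step 3: on BLACK (4,4): turn L to N, flip to white, move to (3,4). |black|=4 — new cell
Step 4: on WHITE (3,4): turn R to E, flip to black, move to (3,5). |black|=5 — new cell
Step 5: on WHITE (3,5): turn R to S, flip to black, move to (4,5). |black|=6 — new cell
Step 6: on BLACK (4,5): turn L to E, flip to white, move to (4,6). |black|=5 — new cell
Step 7: on WHITE (4,6): turn R to S, flip to black, move to (5,6). |black|=6 — new cell
Step 8: on WHITE (5,6): turn R to W, flip to black, move to (5,5). |black|=7 — new cell
No revisit within 8 steps.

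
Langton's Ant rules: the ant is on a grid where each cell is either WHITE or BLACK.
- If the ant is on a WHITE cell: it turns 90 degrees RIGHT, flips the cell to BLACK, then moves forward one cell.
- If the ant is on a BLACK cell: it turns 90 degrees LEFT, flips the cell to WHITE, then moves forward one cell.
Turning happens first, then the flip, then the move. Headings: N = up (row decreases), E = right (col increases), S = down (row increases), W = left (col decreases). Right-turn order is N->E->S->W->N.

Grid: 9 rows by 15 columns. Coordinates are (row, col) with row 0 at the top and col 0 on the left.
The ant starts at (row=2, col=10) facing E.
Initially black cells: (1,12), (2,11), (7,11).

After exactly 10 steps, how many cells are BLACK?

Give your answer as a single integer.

Step 1: on WHITE (2,10): turn R to S, flip to black, move to (3,10). |black|=4
Step 2: on WHITE (3,10): turn R to W, flip to black, move to (3,9). |black|=5
Step 3: on WHITE (3,9): turn R to N, flip to black, move to (2,9). |black|=6
Step 4: on WHITE (2,9): turn R to E, flip to black, move to (2,10). |black|=7
Step 5: on BLACK (2,10): turn L to N, flip to white, move to (1,10). |black|=6
Step 6: on WHITE (1,10): turn R to E, flip to black, move to (1,11). |black|=7
Step 7: on WHITE (1,11): turn R to S, flip to black, move to (2,11). |black|=8
Step 8: on BLACK (2,11): turn L to E, flip to white, move to (2,12). |black|=7
Step 9: on WHITE (2,12): turn R to S, flip to black, move to (3,12). |black|=8
Step 10: on WHITE (3,12): turn R to W, flip to black, move to (3,11). |black|=9

Answer: 9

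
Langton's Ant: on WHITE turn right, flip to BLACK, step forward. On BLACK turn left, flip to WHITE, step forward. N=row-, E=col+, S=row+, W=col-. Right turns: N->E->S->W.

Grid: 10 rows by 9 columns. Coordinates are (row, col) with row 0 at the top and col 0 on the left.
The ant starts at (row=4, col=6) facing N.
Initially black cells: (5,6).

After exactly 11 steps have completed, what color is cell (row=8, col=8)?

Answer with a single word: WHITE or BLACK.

Answer: WHITE

Derivation:
Step 1: on WHITE (4,6): turn R to E, flip to black, move to (4,7). |black|=2
Step 2: on WHITE (4,7): turn R to S, flip to black, move to (5,7). |black|=3
Step 3: on WHITE (5,7): turn R to W, flip to black, move to (5,6). |black|=4
Step 4: on BLACK (5,6): turn L to S, flip to white, move to (6,6). |black|=3
Step 5: on WHITE (6,6): turn R to W, flip to black, move to (6,5). |black|=4
Step 6: on WHITE (6,5): turn R to N, flip to black, move to (5,5). |black|=5
Step 7: on WHITE (5,5): turn R to E, flip to black, move to (5,6). |black|=6
Step 8: on WHITE (5,6): turn R to S, flip to black, move to (6,6). |black|=7
Step 9: on BLACK (6,6): turn L to E, flip to white, move to (6,7). |black|=6
Step 10: on WHITE (6,7): turn R to S, flip to black, move to (7,7). |black|=7
Step 11: on WHITE (7,7): turn R to W, flip to black, move to (7,6). |black|=8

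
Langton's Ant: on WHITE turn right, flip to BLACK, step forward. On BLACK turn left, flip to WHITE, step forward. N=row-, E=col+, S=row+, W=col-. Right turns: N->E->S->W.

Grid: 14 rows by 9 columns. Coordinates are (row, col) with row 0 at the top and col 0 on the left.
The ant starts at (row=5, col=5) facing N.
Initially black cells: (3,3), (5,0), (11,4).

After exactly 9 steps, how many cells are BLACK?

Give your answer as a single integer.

Answer: 10

Derivation:
Step 1: on WHITE (5,5): turn R to E, flip to black, move to (5,6). |black|=4
Step 2: on WHITE (5,6): turn R to S, flip to black, move to (6,6). |black|=5
Step 3: on WHITE (6,6): turn R to W, flip to black, move to (6,5). |black|=6
Step 4: on WHITE (6,5): turn R to N, flip to black, move to (5,5). |black|=7
Step 5: on BLACK (5,5): turn L to W, flip to white, move to (5,4). |black|=6
Step 6: on WHITE (5,4): turn R to N, flip to black, move to (4,4). |black|=7
Step 7: on WHITE (4,4): turn R to E, flip to black, move to (4,5). |black|=8
Step 8: on WHITE (4,5): turn R to S, flip to black, move to (5,5). |black|=9
Step 9: on WHITE (5,5): turn R to W, flip to black, move to (5,4). |black|=10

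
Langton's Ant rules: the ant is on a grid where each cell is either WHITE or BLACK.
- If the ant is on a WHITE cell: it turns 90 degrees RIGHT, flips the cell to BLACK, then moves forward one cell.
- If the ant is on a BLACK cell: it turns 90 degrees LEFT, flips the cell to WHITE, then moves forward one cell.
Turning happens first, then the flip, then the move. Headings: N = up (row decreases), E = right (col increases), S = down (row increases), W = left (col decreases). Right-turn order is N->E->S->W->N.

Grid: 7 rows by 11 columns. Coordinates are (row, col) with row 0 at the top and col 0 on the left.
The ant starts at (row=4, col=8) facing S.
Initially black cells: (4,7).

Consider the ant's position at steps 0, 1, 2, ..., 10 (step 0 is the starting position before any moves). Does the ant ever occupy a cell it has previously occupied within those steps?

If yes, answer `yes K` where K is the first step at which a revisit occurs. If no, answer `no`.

Step 1: on WHITE (4,8): turn R to W, flip to black, move to (4,7). |black|=2 — new cell
Step 2: on BLACK (4,7): turn L to S, flip to white, move to (5,7). |black|=1 — new cell
Step 3: on WHITE (5,7): turn R to W, flip to black, move to (5,6). |black|=2 — new cell
Step 4: on WHITE (5,6): turn R to N, flip to black, move to (4,6). |black|=3 — new cell
Step 5: on WHITE (4,6): turn R to E, flip to black, move to (4,7). |black|=4 — REVISIT

Answer: yes 5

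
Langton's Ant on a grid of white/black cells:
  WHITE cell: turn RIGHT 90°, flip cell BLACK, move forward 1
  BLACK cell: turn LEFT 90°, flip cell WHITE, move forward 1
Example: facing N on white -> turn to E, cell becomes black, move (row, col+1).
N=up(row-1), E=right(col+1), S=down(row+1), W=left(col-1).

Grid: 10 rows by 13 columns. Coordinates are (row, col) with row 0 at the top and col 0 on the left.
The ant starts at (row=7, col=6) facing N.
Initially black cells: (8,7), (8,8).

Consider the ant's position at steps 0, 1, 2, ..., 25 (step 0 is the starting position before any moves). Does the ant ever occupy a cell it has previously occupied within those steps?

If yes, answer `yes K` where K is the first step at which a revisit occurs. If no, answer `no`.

Answer: yes 7

Derivation:
Step 1: on WHITE (7,6): turn R to E, flip to black, move to (7,7). |black|=3 — new cell
Step 2: on WHITE (7,7): turn R to S, flip to black, move to (8,7). |black|=4 — new cell
Step 3: on BLACK (8,7): turn L to E, flip to white, move to (8,8). |black|=3 — new cell
Step 4: on BLACK (8,8): turn L to N, flip to white, move to (7,8). |black|=2 — new cell
Step 5: on WHITE (7,8): turn R to E, flip to black, move to (7,9). |black|=3 — new cell
Step 6: on WHITE (7,9): turn R to S, flip to black, move to (8,9). |black|=4 — new cell
Step 7: on WHITE (8,9): turn R to W, flip to black, move to (8,8). |black|=5 — REVISIT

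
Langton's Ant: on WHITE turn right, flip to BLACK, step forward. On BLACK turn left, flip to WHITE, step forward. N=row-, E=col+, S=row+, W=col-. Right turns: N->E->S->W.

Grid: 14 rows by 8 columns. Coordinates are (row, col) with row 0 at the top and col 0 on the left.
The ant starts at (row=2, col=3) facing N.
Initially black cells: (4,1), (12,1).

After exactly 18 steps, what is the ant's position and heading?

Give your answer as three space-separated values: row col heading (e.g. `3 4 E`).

Step 1: on WHITE (2,3): turn R to E, flip to black, move to (2,4). |black|=3
Step 2: on WHITE (2,4): turn R to S, flip to black, move to (3,4). |black|=4
Step 3: on WHITE (3,4): turn R to W, flip to black, move to (3,3). |black|=5
Step 4: on WHITE (3,3): turn R to N, flip to black, move to (2,3). |black|=6
Step 5: on BLACK (2,3): turn L to W, flip to white, move to (2,2). |black|=5
Step 6: on WHITE (2,2): turn R to N, flip to black, move to (1,2). |black|=6
Step 7: on WHITE (1,2): turn R to E, flip to black, move to (1,3). |black|=7
Step 8: on WHITE (1,3): turn R to S, flip to black, move to (2,3). |black|=8
Step 9: on WHITE (2,3): turn R to W, flip to black, move to (2,2). |black|=9
Step 10: on BLACK (2,2): turn L to S, flip to white, move to (3,2). |black|=8
Step 11: on WHITE (3,2): turn R to W, flip to black, move to (3,1). |black|=9
Step 12: on WHITE (3,1): turn R to N, flip to black, move to (2,1). |black|=10
Step 13: on WHITE (2,1): turn R to E, flip to black, move to (2,2). |black|=11
Step 14: on WHITE (2,2): turn R to S, flip to black, move to (3,2). |black|=12
Step 15: on BLACK (3,2): turn L to E, flip to white, move to (3,3). |black|=11
Step 16: on BLACK (3,3): turn L to N, flip to white, move to (2,3). |black|=10
Step 17: on BLACK (2,3): turn L to W, flip to white, move to (2,2). |black|=9
Step 18: on BLACK (2,2): turn L to S, flip to white, move to (3,2). |black|=8

Answer: 3 2 S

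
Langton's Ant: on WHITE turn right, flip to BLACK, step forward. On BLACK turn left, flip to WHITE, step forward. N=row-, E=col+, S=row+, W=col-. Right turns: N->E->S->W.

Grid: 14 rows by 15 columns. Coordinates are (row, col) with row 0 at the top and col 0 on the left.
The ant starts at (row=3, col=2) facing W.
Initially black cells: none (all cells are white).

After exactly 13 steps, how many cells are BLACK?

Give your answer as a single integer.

Step 1: on WHITE (3,2): turn R to N, flip to black, move to (2,2). |black|=1
Step 2: on WHITE (2,2): turn R to E, flip to black, move to (2,3). |black|=2
Step 3: on WHITE (2,3): turn R to S, flip to black, move to (3,3). |black|=3
Step 4: on WHITE (3,3): turn R to W, flip to black, move to (3,2). |black|=4
Step 5: on BLACK (3,2): turn L to S, flip to white, move to (4,2). |black|=3
Step 6: on WHITE (4,2): turn R to W, flip to black, move to (4,1). |black|=4
Step 7: on WHITE (4,1): turn R to N, flip to black, move to (3,1). |black|=5
Step 8: on WHITE (3,1): turn R to E, flip to black, move to (3,2). |black|=6
Step 9: on WHITE (3,2): turn R to S, flip to black, move to (4,2). |black|=7
Step 10: on BLACK (4,2): turn L to E, flip to white, move to (4,3). |black|=6
Step 11: on WHITE (4,3): turn R to S, flip to black, move to (5,3). |black|=7
Step 12: on WHITE (5,3): turn R to W, flip to black, move to (5,2). |black|=8
Step 13: on WHITE (5,2): turn R to N, flip to black, move to (4,2). |black|=9

Answer: 9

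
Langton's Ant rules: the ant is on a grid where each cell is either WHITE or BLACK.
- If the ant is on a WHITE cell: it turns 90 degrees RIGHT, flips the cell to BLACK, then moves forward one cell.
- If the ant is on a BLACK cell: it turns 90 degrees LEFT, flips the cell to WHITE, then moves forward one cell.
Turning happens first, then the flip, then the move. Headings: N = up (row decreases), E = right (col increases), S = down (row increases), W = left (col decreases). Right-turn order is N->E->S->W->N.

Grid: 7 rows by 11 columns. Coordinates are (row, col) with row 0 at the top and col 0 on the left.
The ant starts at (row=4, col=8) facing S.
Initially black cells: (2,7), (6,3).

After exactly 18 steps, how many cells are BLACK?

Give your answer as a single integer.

Answer: 8

Derivation:
Step 1: on WHITE (4,8): turn R to W, flip to black, move to (4,7). |black|=3
Step 2: on WHITE (4,7): turn R to N, flip to black, move to (3,7). |black|=4
Step 3: on WHITE (3,7): turn R to E, flip to black, move to (3,8). |black|=5
Step 4: on WHITE (3,8): turn R to S, flip to black, move to (4,8). |black|=6
Step 5: on BLACK (4,8): turn L to E, flip to white, move to (4,9). |black|=5
Step 6: on WHITE (4,9): turn R to S, flip to black, move to (5,9). |black|=6
Step 7: on WHITE (5,9): turn R to W, flip to black, move to (5,8). |black|=7
Step 8: on WHITE (5,8): turn R to N, flip to black, move to (4,8). |black|=8
Step 9: on WHITE (4,8): turn R to E, flip to black, move to (4,9). |black|=9
Step 10: on BLACK (4,9): turn L to N, flip to white, move to (3,9). |black|=8
Step 11: on WHITE (3,9): turn R to E, flip to black, move to (3,10). |black|=9
Step 12: on WHITE (3,10): turn R to S, flip to black, move to (4,10). |black|=10
Step 13: on WHITE (4,10): turn R to W, flip to black, move to (4,9). |black|=11
Step 14: on WHITE (4,9): turn R to N, flip to black, move to (3,9). |black|=12
Step 15: on BLACK (3,9): turn L to W, flip to white, move to (3,8). |black|=11
Step 16: on BLACK (3,8): turn L to S, flip to white, move to (4,8). |black|=10
Step 17: on BLACK (4,8): turn L to E, flip to white, move to (4,9). |black|=9
Step 18: on BLACK (4,9): turn L to N, flip to white, move to (3,9). |black|=8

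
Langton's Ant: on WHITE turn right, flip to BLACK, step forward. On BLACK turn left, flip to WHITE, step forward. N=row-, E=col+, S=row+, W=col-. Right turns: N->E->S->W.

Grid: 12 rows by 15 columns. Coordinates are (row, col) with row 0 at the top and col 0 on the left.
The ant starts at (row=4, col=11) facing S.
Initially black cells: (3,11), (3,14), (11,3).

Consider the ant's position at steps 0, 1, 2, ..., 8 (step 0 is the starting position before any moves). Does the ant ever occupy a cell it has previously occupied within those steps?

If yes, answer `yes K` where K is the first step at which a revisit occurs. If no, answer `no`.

Step 1: on WHITE (4,11): turn R to W, flip to black, move to (4,10). |black|=4 — new cell
Step 2: on WHITE (4,10): turn R to N, flip to black, move to (3,10). |black|=5 — new cell
Step 3: on WHITE (3,10): turn R to E, flip to black, move to (3,11). |black|=6 — new cell
Step 4: on BLACK (3,11): turn L to N, flip to white, move to (2,11). |black|=5 — new cell
Step 5: on WHITE (2,11): turn R to E, flip to black, move to (2,12). |black|=6 — new cell
Step 6: on WHITE (2,12): turn R to S, flip to black, move to (3,12). |black|=7 — new cell
Step 7: on WHITE (3,12): turn R to W, flip to black, move to (3,11). |black|=8 — REVISIT

Answer: yes 7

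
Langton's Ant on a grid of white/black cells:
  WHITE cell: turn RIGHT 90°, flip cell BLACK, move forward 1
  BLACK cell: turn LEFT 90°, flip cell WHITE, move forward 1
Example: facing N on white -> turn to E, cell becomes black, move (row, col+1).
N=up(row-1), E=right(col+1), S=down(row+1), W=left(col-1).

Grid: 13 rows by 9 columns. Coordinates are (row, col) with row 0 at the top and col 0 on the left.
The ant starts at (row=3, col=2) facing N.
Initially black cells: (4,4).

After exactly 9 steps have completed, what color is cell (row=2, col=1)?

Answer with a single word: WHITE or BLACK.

Answer: BLACK

Derivation:
Step 1: on WHITE (3,2): turn R to E, flip to black, move to (3,3). |black|=2
Step 2: on WHITE (3,3): turn R to S, flip to black, move to (4,3). |black|=3
Step 3: on WHITE (4,3): turn R to W, flip to black, move to (4,2). |black|=4
Step 4: on WHITE (4,2): turn R to N, flip to black, move to (3,2). |black|=5
Step 5: on BLACK (3,2): turn L to W, flip to white, move to (3,1). |black|=4
Step 6: on WHITE (3,1): turn R to N, flip to black, move to (2,1). |black|=5
Step 7: on WHITE (2,1): turn R to E, flip to black, move to (2,2). |black|=6
Step 8: on WHITE (2,2): turn R to S, flip to black, move to (3,2). |black|=7
Step 9: on WHITE (3,2): turn R to W, flip to black, move to (3,1). |black|=8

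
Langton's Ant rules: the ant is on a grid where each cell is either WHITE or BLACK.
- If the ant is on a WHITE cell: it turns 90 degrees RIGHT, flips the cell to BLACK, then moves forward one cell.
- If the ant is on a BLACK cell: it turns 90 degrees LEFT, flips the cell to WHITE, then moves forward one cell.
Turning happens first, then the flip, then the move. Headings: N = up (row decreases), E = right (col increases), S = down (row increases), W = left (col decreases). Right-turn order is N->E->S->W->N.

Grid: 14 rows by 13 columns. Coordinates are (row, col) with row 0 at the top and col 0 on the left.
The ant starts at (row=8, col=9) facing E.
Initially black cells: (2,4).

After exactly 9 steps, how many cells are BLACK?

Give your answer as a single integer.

Answer: 8

Derivation:
Step 1: on WHITE (8,9): turn R to S, flip to black, move to (9,9). |black|=2
Step 2: on WHITE (9,9): turn R to W, flip to black, move to (9,8). |black|=3
Step 3: on WHITE (9,8): turn R to N, flip to black, move to (8,8). |black|=4
Step 4: on WHITE (8,8): turn R to E, flip to black, move to (8,9). |black|=5
Step 5: on BLACK (8,9): turn L to N, flip to white, move to (7,9). |black|=4
Step 6: on WHITE (7,9): turn R to E, flip to black, move to (7,10). |black|=5
Step 7: on WHITE (7,10): turn R to S, flip to black, move to (8,10). |black|=6
Step 8: on WHITE (8,10): turn R to W, flip to black, move to (8,9). |black|=7
Step 9: on WHITE (8,9): turn R to N, flip to black, move to (7,9). |black|=8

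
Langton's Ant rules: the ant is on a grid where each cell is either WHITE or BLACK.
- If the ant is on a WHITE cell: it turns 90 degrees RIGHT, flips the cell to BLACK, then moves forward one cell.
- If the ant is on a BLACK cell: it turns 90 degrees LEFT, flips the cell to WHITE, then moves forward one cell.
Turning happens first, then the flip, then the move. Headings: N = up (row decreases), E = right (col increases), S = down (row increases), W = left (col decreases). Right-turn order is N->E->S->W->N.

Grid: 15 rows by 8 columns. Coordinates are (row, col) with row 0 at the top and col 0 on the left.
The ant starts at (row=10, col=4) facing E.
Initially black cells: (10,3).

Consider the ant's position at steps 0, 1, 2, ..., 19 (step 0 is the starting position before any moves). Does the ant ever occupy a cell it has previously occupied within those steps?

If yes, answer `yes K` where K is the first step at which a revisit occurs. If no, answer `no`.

Answer: yes 7

Derivation:
Step 1: on WHITE (10,4): turn R to S, flip to black, move to (11,4). |black|=2 — new cell
Step 2: on WHITE (11,4): turn R to W, flip to black, move to (11,3). |black|=3 — new cell
Step 3: on WHITE (11,3): turn R to N, flip to black, move to (10,3). |black|=4 — new cell
Step 4: on BLACK (10,3): turn L to W, flip to white, move to (10,2). |black|=3 — new cell
Step 5: on WHITE (10,2): turn R to N, flip to black, move to (9,2). |black|=4 — new cell
Step 6: on WHITE (9,2): turn R to E, flip to black, move to (9,3). |black|=5 — new cell
Step 7: on WHITE (9,3): turn R to S, flip to black, move to (10,3). |black|=6 — REVISIT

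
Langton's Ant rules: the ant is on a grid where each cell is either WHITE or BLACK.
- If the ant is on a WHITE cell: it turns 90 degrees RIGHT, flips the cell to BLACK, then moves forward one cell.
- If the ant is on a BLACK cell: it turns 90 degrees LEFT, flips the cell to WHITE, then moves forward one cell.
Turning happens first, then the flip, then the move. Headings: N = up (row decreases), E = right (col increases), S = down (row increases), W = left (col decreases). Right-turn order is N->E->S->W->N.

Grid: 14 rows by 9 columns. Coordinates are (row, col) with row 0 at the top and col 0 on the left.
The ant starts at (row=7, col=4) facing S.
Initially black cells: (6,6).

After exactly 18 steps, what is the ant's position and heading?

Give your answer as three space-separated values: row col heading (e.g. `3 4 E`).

Step 1: on WHITE (7,4): turn R to W, flip to black, move to (7,3). |black|=2
Step 2: on WHITE (7,3): turn R to N, flip to black, move to (6,3). |black|=3
Step 3: on WHITE (6,3): turn R to E, flip to black, move to (6,4). |black|=4
Step 4: on WHITE (6,4): turn R to S, flip to black, move to (7,4). |black|=5
Step 5: on BLACK (7,4): turn L to E, flip to white, move to (7,5). |black|=4
Step 6: on WHITE (7,5): turn R to S, flip to black, move to (8,5). |black|=5
Step 7: on WHITE (8,5): turn R to W, flip to black, move to (8,4). |black|=6
Step 8: on WHITE (8,4): turn R to N, flip to black, move to (7,4). |black|=7
Step 9: on WHITE (7,4): turn R to E, flip to black, move to (7,5). |black|=8
Step 10: on BLACK (7,5): turn L to N, flip to white, move to (6,5). |black|=7
Step 11: on WHITE (6,5): turn R to E, flip to black, move to (6,6). |black|=8
Step 12: on BLACK (6,6): turn L to N, flip to white, move to (5,6). |black|=7
Step 13: on WHITE (5,6): turn R to E, flip to black, move to (5,7). |black|=8
Step 14: on WHITE (5,7): turn R to S, flip to black, move to (6,7). |black|=9
Step 15: on WHITE (6,7): turn R to W, flip to black, move to (6,6). |black|=10
Step 16: on WHITE (6,6): turn R to N, flip to black, move to (5,6). |black|=11
Step 17: on BLACK (5,6): turn L to W, flip to white, move to (5,5). |black|=10
Step 18: on WHITE (5,5): turn R to N, flip to black, move to (4,5). |black|=11

Answer: 4 5 N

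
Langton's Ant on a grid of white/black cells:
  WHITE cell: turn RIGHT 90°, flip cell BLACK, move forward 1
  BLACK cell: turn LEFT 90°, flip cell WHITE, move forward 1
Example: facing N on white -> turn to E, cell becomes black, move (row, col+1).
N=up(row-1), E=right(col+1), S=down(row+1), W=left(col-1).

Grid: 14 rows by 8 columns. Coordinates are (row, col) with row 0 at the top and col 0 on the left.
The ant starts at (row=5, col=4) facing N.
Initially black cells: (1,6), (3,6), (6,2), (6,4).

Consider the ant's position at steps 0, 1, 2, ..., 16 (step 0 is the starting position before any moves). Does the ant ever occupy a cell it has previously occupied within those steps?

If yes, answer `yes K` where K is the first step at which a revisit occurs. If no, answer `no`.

Step 1: on WHITE (5,4): turn R to E, flip to black, move to (5,5). |black|=5 — new cell
Step 2: on WHITE (5,5): turn R to S, flip to black, move to (6,5). |black|=6 — new cell
Step 3: on WHITE (6,5): turn R to W, flip to black, move to (6,4). |black|=7 — new cell
Step 4: on BLACK (6,4): turn L to S, flip to white, move to (7,4). |black|=6 — new cell
Step 5: on WHITE (7,4): turn R to W, flip to black, move to (7,3). |black|=7 — new cell
Step 6: on WHITE (7,3): turn R to N, flip to black, move to (6,3). |black|=8 — new cell
Step 7: on WHITE (6,3): turn R to E, flip to black, move to (6,4). |black|=9 — REVISIT

Answer: yes 7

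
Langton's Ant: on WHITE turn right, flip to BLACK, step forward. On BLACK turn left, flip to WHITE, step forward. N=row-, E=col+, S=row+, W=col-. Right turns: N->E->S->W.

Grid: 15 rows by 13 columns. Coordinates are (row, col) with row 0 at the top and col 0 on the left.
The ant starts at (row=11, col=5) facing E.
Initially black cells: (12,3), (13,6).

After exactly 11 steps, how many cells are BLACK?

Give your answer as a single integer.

Step 1: on WHITE (11,5): turn R to S, flip to black, move to (12,5). |black|=3
Step 2: on WHITE (12,5): turn R to W, flip to black, move to (12,4). |black|=4
Step 3: on WHITE (12,4): turn R to N, flip to black, move to (11,4). |black|=5
Step 4: on WHITE (11,4): turn R to E, flip to black, move to (11,5). |black|=6
Step 5: on BLACK (11,5): turn L to N, flip to white, move to (10,5). |black|=5
Step 6: on WHITE (10,5): turn R to E, flip to black, move to (10,6). |black|=6
Step 7: on WHITE (10,6): turn R to S, flip to black, move to (11,6). |black|=7
Step 8: on WHITE (11,6): turn R to W, flip to black, move to (11,5). |black|=8
Step 9: on WHITE (11,5): turn R to N, flip to black, move to (10,5). |black|=9
Step 10: on BLACK (10,5): turn L to W, flip to white, move to (10,4). |black|=8
Step 11: on WHITE (10,4): turn R to N, flip to black, move to (9,4). |black|=9

Answer: 9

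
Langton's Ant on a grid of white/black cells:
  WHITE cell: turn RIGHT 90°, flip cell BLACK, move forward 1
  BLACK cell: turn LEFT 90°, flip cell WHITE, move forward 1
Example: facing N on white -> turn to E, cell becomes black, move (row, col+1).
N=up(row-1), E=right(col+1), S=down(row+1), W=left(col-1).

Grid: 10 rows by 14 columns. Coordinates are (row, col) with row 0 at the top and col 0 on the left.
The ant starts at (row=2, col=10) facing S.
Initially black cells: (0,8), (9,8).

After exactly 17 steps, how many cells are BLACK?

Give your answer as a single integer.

Step 1: on WHITE (2,10): turn R to W, flip to black, move to (2,9). |black|=3
Step 2: on WHITE (2,9): turn R to N, flip to black, move to (1,9). |black|=4
Step 3: on WHITE (1,9): turn R to E, flip to black, move to (1,10). |black|=5
Step 4: on WHITE (1,10): turn R to S, flip to black, move to (2,10). |black|=6
Step 5: on BLACK (2,10): turn L to E, flip to white, move to (2,11). |black|=5
Step 6: on WHITE (2,11): turn R to S, flip to black, move to (3,11). |black|=6
Step 7: on WHITE (3,11): turn R to W, flip to black, move to (3,10). |black|=7
Step 8: on WHITE (3,10): turn R to N, flip to black, move to (2,10). |black|=8
Step 9: on WHITE (2,10): turn R to E, flip to black, move to (2,11). |black|=9
Step 10: on BLACK (2,11): turn L to N, flip to white, move to (1,11). |black|=8
Step 11: on WHITE (1,11): turn R to E, flip to black, move to (1,12). |black|=9
Step 12: on WHITE (1,12): turn R to S, flip to black, move to (2,12). |black|=10
Step 13: on WHITE (2,12): turn R to W, flip to black, move to (2,11). |black|=11
Step 14: on WHITE (2,11): turn R to N, flip to black, move to (1,11). |black|=12
Step 15: on BLACK (1,11): turn L to W, flip to white, move to (1,10). |black|=11
Step 16: on BLACK (1,10): turn L to S, flip to white, move to (2,10). |black|=10
Step 17: on BLACK (2,10): turn L to E, flip to white, move to (2,11). |black|=9

Answer: 9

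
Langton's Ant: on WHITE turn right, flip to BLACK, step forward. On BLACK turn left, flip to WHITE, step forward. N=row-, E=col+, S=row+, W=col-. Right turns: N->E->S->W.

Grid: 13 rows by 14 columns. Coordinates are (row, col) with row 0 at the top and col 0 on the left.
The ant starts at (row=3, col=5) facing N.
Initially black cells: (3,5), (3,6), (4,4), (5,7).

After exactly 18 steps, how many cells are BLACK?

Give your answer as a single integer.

Step 1: on BLACK (3,5): turn L to W, flip to white, move to (3,4). |black|=3
Step 2: on WHITE (3,4): turn R to N, flip to black, move to (2,4). |black|=4
Step 3: on WHITE (2,4): turn R to E, flip to black, move to (2,5). |black|=5
Step 4: on WHITE (2,5): turn R to S, flip to black, move to (3,5). |black|=6
Step 5: on WHITE (3,5): turn R to W, flip to black, move to (3,4). |black|=7
Step 6: on BLACK (3,4): turn L to S, flip to white, move to (4,4). |black|=6
Step 7: on BLACK (4,4): turn L to E, flip to white, move to (4,5). |black|=5
Step 8: on WHITE (4,5): turn R to S, flip to black, move to (5,5). |black|=6
Step 9: on WHITE (5,5): turn R to W, flip to black, move to (5,4). |black|=7
Step 10: on WHITE (5,4): turn R to N, flip to black, move to (4,4). |black|=8
Step 11: on WHITE (4,4): turn R to E, flip to black, move to (4,5). |black|=9
Step 12: on BLACK (4,5): turn L to N, flip to white, move to (3,5). |black|=8
Step 13: on BLACK (3,5): turn L to W, flip to white, move to (3,4). |black|=7
Step 14: on WHITE (3,4): turn R to N, flip to black, move to (2,4). |black|=8
Step 15: on BLACK (2,4): turn L to W, flip to white, move to (2,3). |black|=7
Step 16: on WHITE (2,3): turn R to N, flip to black, move to (1,3). |black|=8
Step 17: on WHITE (1,3): turn R to E, flip to black, move to (1,4). |black|=9
Step 18: on WHITE (1,4): turn R to S, flip to black, move to (2,4). |black|=10

Answer: 10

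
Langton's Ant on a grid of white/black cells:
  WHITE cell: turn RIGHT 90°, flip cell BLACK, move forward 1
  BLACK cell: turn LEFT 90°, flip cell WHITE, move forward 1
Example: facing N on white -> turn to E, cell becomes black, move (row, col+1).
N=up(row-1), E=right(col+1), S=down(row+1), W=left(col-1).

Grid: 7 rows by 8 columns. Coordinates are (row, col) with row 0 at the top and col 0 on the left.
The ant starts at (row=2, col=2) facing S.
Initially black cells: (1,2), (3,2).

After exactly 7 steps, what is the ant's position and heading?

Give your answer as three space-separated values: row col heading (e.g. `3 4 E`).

Answer: 1 2 W

Derivation:
Step 1: on WHITE (2,2): turn R to W, flip to black, move to (2,1). |black|=3
Step 2: on WHITE (2,1): turn R to N, flip to black, move to (1,1). |black|=4
Step 3: on WHITE (1,1): turn R to E, flip to black, move to (1,2). |black|=5
Step 4: on BLACK (1,2): turn L to N, flip to white, move to (0,2). |black|=4
Step 5: on WHITE (0,2): turn R to E, flip to black, move to (0,3). |black|=5
Step 6: on WHITE (0,3): turn R to S, flip to black, move to (1,3). |black|=6
Step 7: on WHITE (1,3): turn R to W, flip to black, move to (1,2). |black|=7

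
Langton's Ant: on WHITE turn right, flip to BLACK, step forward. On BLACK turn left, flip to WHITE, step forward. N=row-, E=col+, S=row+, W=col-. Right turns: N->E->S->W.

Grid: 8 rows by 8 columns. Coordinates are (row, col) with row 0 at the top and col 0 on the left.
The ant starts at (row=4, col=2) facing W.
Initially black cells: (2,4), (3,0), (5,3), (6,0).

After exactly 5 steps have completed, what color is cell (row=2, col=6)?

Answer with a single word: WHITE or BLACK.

Step 1: on WHITE (4,2): turn R to N, flip to black, move to (3,2). |black|=5
Step 2: on WHITE (3,2): turn R to E, flip to black, move to (3,3). |black|=6
Step 3: on WHITE (3,3): turn R to S, flip to black, move to (4,3). |black|=7
Step 4: on WHITE (4,3): turn R to W, flip to black, move to (4,2). |black|=8
Step 5: on BLACK (4,2): turn L to S, flip to white, move to (5,2). |black|=7

Answer: WHITE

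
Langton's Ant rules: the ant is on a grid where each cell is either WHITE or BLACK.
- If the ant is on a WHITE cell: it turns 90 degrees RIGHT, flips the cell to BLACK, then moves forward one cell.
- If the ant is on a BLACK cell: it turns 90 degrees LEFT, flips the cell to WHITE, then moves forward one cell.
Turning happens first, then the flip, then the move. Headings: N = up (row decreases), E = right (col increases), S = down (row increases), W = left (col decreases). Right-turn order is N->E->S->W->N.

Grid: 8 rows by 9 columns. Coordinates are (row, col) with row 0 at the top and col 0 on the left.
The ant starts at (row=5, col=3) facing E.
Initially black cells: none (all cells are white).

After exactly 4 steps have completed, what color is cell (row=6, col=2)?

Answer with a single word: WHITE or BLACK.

Answer: BLACK

Derivation:
Step 1: on WHITE (5,3): turn R to S, flip to black, move to (6,3). |black|=1
Step 2: on WHITE (6,3): turn R to W, flip to black, move to (6,2). |black|=2
Step 3: on WHITE (6,2): turn R to N, flip to black, move to (5,2). |black|=3
Step 4: on WHITE (5,2): turn R to E, flip to black, move to (5,3). |black|=4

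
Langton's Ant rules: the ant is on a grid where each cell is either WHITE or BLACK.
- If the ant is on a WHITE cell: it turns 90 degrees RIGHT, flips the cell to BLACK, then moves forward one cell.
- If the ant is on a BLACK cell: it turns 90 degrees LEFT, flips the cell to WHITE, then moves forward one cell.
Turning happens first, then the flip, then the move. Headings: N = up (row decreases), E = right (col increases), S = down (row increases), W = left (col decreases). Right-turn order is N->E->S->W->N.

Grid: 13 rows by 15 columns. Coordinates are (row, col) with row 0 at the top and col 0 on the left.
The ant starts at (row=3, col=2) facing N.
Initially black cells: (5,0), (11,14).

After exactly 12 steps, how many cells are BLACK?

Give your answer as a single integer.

Answer: 10

Derivation:
Step 1: on WHITE (3,2): turn R to E, flip to black, move to (3,3). |black|=3
Step 2: on WHITE (3,3): turn R to S, flip to black, move to (4,3). |black|=4
Step 3: on WHITE (4,3): turn R to W, flip to black, move to (4,2). |black|=5
Step 4: on WHITE (4,2): turn R to N, flip to black, move to (3,2). |black|=6
Step 5: on BLACK (3,2): turn L to W, flip to white, move to (3,1). |black|=5
Step 6: on WHITE (3,1): turn R to N, flip to black, move to (2,1). |black|=6
Step 7: on WHITE (2,1): turn R to E, flip to black, move to (2,2). |black|=7
Step 8: on WHITE (2,2): turn R to S, flip to black, move to (3,2). |black|=8
Step 9: on WHITE (3,2): turn R to W, flip to black, move to (3,1). |black|=9
Step 10: on BLACK (3,1): turn L to S, flip to white, move to (4,1). |black|=8
Step 11: on WHITE (4,1): turn R to W, flip to black, move to (4,0). |black|=9
Step 12: on WHITE (4,0): turn R to N, flip to black, move to (3,0). |black|=10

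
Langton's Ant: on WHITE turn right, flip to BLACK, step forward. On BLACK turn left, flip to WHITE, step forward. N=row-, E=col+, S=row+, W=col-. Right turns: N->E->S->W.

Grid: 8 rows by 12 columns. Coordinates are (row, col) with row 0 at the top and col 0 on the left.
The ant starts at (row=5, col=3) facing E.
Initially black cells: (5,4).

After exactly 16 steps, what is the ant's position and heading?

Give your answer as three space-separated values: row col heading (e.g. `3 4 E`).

Step 1: on WHITE (5,3): turn R to S, flip to black, move to (6,3). |black|=2
Step 2: on WHITE (6,3): turn R to W, flip to black, move to (6,2). |black|=3
Step 3: on WHITE (6,2): turn R to N, flip to black, move to (5,2). |black|=4
Step 4: on WHITE (5,2): turn R to E, flip to black, move to (5,3). |black|=5
Step 5: on BLACK (5,3): turn L to N, flip to white, move to (4,3). |black|=4
Step 6: on WHITE (4,3): turn R to E, flip to black, move to (4,4). |black|=5
Step 7: on WHITE (4,4): turn R to S, flip to black, move to (5,4). |black|=6
Step 8: on BLACK (5,4): turn L to E, flip to white, move to (5,5). |black|=5
Step 9: on WHITE (5,5): turn R to S, flip to black, move to (6,5). |black|=6
Step 10: on WHITE (6,5): turn R to W, flip to black, move to (6,4). |black|=7
Step 11: on WHITE (6,4): turn R to N, flip to black, move to (5,4). |black|=8
Step 12: on WHITE (5,4): turn R to E, flip to black, move to (5,5). |black|=9
Step 13: on BLACK (5,5): turn L to N, flip to white, move to (4,5). |black|=8
Step 14: on WHITE (4,5): turn R to E, flip to black, move to (4,6). |black|=9
Step 15: on WHITE (4,6): turn R to S, flip to black, move to (5,6). |black|=10
Step 16: on WHITE (5,6): turn R to W, flip to black, move to (5,5). |black|=11

Answer: 5 5 W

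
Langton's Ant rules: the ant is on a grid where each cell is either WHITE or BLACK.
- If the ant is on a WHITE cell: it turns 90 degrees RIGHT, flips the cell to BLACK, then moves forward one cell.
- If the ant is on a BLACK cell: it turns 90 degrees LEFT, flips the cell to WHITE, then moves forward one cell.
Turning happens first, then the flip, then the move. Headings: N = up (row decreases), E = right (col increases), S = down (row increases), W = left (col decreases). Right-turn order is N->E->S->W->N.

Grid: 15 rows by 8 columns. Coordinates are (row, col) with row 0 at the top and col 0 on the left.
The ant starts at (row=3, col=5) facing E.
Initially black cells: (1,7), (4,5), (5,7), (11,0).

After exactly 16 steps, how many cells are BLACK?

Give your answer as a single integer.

Answer: 8

Derivation:
Step 1: on WHITE (3,5): turn R to S, flip to black, move to (4,5). |black|=5
Step 2: on BLACK (4,5): turn L to E, flip to white, move to (4,6). |black|=4
Step 3: on WHITE (4,6): turn R to S, flip to black, move to (5,6). |black|=5
Step 4: on WHITE (5,6): turn R to W, flip to black, move to (5,5). |black|=6
Step 5: on WHITE (5,5): turn R to N, flip to black, move to (4,5). |black|=7
Step 6: on WHITE (4,5): turn R to E, flip to black, move to (4,6). |black|=8
Step 7: on BLACK (4,6): turn L to N, flip to white, move to (3,6). |black|=7
Step 8: on WHITE (3,6): turn R to E, flip to black, move to (3,7). |black|=8
Step 9: on WHITE (3,7): turn R to S, flip to black, move to (4,7). |black|=9
Step 10: on WHITE (4,7): turn R to W, flip to black, move to (4,6). |black|=10
Step 11: on WHITE (4,6): turn R to N, flip to black, move to (3,6). |black|=11
Step 12: on BLACK (3,6): turn L to W, flip to white, move to (3,5). |black|=10
Step 13: on BLACK (3,5): turn L to S, flip to white, move to (4,5). |black|=9
Step 14: on BLACK (4,5): turn L to E, flip to white, move to (4,6). |black|=8
Step 15: on BLACK (4,6): turn L to N, flip to white, move to (3,6). |black|=7
Step 16: on WHITE (3,6): turn R to E, flip to black, move to (3,7). |black|=8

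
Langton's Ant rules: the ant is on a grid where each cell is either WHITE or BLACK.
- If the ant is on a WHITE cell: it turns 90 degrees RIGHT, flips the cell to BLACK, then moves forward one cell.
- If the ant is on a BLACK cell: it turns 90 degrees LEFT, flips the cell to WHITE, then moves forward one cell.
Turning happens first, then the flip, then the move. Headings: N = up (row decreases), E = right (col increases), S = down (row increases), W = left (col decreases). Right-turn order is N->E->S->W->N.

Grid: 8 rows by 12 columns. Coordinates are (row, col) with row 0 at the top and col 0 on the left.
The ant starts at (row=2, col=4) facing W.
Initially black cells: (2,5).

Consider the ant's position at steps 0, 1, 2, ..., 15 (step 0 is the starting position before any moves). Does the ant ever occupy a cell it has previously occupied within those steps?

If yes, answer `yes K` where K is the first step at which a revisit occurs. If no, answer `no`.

Step 1: on WHITE (2,4): turn R to N, flip to black, move to (1,4). |black|=2 — new cell
Step 2: on WHITE (1,4): turn R to E, flip to black, move to (1,5). |black|=3 — new cell
Step 3: on WHITE (1,5): turn R to S, flip to black, move to (2,5). |black|=4 — new cell
Step 4: on BLACK (2,5): turn L to E, flip to white, move to (2,6). |black|=3 — new cell
Step 5: on WHITE (2,6): turn R to S, flip to black, move to (3,6). |black|=4 — new cell
Step 6: on WHITE (3,6): turn R to W, flip to black, move to (3,5). |black|=5 — new cell
Step 7: on WHITE (3,5): turn R to N, flip to black, move to (2,5). |black|=6 — REVISIT

Answer: yes 7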